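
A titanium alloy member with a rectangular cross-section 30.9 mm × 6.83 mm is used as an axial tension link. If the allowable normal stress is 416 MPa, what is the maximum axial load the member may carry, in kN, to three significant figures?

87.8 kN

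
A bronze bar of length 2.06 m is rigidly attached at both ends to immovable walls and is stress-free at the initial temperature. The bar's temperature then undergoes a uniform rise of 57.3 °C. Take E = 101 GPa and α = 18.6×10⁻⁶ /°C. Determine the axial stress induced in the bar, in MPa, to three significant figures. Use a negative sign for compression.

Free thermal expansion αLΔT = 18.6e-6 · 2060 · 57.3 = 2.196 mm.
The walls impose strain ε = −(2.196)/2060 = -1.0658e-03; σ = Eε = 101000 · -1.0658e-03 = -107.6 MPa.

-108 MPa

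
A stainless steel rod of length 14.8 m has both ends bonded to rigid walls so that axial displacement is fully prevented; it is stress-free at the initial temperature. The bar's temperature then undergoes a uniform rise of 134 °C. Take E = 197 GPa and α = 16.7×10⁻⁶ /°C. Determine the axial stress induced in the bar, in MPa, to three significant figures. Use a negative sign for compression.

-441 MPa

Free thermal expansion αLΔT = 16.7e-6 · 14800 · 134 = 33.12 mm.
The walls impose strain ε = −(33.12)/14800 = -2.2378e-03; σ = Eε = 197000 · -2.2378e-03 = -440.8 MPa.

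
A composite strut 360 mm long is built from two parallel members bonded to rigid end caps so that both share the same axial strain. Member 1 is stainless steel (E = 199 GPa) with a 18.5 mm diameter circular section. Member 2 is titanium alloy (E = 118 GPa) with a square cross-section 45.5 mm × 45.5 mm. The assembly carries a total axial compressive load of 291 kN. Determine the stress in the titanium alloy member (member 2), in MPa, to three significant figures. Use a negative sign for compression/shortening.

A_1 = 268.8 mm².
A_2 = 2070 mm².
Equal strain + equilibrium ⇒ each member carries load in proportion to AE: A₁E₁ = 53490000 N, A₂E₂ = 244300000 N, ΣAE = 297800000 N.
σ₂ = P·E₂/ΣAE = -291000·118000/297800000 = -115.3 MPa.

-115 MPa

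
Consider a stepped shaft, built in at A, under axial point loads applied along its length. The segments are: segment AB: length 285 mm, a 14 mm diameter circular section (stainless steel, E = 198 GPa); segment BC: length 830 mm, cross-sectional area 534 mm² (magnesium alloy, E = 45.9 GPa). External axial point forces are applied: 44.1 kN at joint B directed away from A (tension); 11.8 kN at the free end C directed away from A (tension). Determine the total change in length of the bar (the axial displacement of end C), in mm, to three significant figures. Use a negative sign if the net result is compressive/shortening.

0.922 mm

Internal axial forces (sectioning from the free end, tension +): N_BC = 11.8 kN, N_AB = 55.9 kN.
A_AB = 153.9 mm².
δ_AB = 55900·285/(153.9·198000) = 0.5227 mm
δ_BC = 11800·830/(534·45900) = 0.3996 mm
δ = Σδ_i = 0.9223 mm.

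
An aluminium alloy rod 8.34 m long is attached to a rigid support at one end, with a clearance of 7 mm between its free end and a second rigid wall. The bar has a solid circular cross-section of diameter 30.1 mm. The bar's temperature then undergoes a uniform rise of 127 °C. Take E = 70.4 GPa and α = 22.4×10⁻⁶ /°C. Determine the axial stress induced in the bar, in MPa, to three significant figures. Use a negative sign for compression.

-141 MPa

Free thermal expansion αLΔT = 22.4e-6 · 8340 · 127 = 23.73 mm.
The walls engage after the gap closes; constrained expansion = 23.73 − 7 = 16.73 mm.
The walls impose strain ε = −(16.73)/8340 = -2.0055e-03; σ = Eε = 70400 · -2.0055e-03 = -141.2 MPa.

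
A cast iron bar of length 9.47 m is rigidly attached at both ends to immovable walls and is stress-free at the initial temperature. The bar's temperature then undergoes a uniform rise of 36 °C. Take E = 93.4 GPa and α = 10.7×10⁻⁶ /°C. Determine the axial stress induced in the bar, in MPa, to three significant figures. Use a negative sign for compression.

-36.0 MPa

Free thermal expansion αLΔT = 10.7e-6 · 9470 · 36 = 3.648 mm.
The walls impose strain ε = −(3.648)/9470 = -3.8520e-04; σ = Eε = 93400 · -3.8520e-04 = -35.98 MPa.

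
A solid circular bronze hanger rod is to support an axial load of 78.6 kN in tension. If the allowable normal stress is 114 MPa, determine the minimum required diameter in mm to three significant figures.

Required area A ≥ P/σ_allow = 78600/114 = 689.5 mm².
For a solid circular section, d ≥ √(4A/π) = 29.63 mm.

29.6 mm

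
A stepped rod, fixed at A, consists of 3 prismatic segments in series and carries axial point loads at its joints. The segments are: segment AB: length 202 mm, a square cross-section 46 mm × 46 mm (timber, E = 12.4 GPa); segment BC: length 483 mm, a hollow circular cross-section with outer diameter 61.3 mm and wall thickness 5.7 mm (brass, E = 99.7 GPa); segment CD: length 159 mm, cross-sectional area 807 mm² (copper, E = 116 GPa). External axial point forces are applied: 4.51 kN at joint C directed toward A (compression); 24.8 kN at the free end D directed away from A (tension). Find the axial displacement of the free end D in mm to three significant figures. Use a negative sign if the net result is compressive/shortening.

Internal axial forces (sectioning from the free end, tension +): N_CD = 24.8 kN, N_BC = 20.29 kN, N_AB = 20.29 kN.
A_AB = 2116 mm².
A_BC = 995.6 mm².
δ_AB = 20290·202/(2116·12400) = 0.1562 mm
δ_BC = 20290·483/(995.6·99700) = 0.09873 mm
δ_CD = 24800·159/(807·116000) = 0.04212 mm
δ = Σδ_i = 0.2971 mm.

0.297 mm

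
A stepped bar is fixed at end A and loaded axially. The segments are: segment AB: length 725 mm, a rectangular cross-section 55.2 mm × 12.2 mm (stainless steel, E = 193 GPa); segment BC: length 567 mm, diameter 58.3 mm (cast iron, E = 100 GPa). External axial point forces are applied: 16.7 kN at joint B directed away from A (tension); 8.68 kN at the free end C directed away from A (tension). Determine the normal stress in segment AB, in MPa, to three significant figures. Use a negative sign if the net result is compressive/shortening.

37.7 MPa

Internal axial forces (sectioning from the free end, tension +): N_BC = 8.68 kN, N_AB = 25.38 kN.
A_AB = 673.4 mm².
σ_AB = N_AB/A_AB = 25380/673.4 = 37.69 MPa.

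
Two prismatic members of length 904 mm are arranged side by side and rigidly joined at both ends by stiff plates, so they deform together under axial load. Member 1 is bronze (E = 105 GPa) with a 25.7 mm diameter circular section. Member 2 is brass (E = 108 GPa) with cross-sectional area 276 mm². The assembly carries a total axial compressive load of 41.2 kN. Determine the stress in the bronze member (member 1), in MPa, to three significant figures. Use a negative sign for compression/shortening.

-51.3 MPa

A_1 = 518.7 mm².
Equal strain + equilibrium ⇒ each member carries load in proportion to AE: A₁E₁ = 54470000 N, A₂E₂ = 29810000 N, ΣAE = 84280000 N.
σ₁ = P·E₁/ΣAE = -41200·105000/84280000 = -51.33 MPa.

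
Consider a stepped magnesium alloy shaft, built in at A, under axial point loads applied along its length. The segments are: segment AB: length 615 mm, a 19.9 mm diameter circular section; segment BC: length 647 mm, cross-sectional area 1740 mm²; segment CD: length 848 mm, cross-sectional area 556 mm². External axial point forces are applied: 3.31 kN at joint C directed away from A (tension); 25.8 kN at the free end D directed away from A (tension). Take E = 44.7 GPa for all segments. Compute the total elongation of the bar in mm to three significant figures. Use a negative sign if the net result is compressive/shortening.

2.41 mm

Internal axial forces (sectioning from the free end, tension +): N_CD = 25.8 kN, N_BC = 29.11 kN, N_AB = 29.11 kN.
A_AB = 311 mm².
δ_AB = 29110·615/(311·44700) = 1.288 mm
δ_BC = 29110·647/(1740·44700) = 0.2422 mm
δ_CD = 25800·848/(556·44700) = 0.8803 mm
δ = Σδ_i = 2.41 mm.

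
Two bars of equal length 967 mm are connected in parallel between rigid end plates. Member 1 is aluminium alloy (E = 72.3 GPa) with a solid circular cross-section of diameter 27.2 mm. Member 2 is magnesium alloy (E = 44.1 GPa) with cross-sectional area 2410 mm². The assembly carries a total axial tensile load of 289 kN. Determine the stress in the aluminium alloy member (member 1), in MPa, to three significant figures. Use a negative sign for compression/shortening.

141 MPa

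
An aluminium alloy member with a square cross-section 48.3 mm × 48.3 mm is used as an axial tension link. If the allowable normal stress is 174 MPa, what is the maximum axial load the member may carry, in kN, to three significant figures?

406 kN

A = 2333 mm².
P_max = σ_allow · A = 174 · 2333 = 405900 N = 405.9 kN.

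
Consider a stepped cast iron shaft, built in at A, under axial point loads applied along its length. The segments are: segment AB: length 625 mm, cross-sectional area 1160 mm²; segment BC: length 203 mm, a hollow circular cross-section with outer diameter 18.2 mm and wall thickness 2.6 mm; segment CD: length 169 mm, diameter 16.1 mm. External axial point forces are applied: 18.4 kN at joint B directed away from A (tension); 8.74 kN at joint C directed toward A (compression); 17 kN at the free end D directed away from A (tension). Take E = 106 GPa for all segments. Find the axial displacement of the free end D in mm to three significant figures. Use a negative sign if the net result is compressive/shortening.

0.393 mm

Internal axial forces (sectioning from the free end, tension +): N_CD = 17 kN, N_BC = 8.26 kN, N_AB = 26.66 kN.
A_BC = 127.4 mm².
A_CD = 203.6 mm².
δ_AB = 26660·625/(1160·106000) = 0.1355 mm
δ_BC = 8260·203/(127.4·106000) = 0.1241 mm
δ_CD = 17000·169/(203.6·106000) = 0.1331 mm
δ = Σδ_i = 0.3928 mm.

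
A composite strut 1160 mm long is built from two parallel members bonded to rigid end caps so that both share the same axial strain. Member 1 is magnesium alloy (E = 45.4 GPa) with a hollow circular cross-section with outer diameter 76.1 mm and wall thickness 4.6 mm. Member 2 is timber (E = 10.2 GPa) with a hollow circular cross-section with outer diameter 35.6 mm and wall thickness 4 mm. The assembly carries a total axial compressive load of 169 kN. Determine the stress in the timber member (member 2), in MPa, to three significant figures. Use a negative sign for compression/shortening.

-33.8 MPa

A_1 = 1033 mm².
A_2 = 397.1 mm².
Equal strain + equilibrium ⇒ each member carries load in proportion to AE: A₁E₁ = 46910000 N, A₂E₂ = 4050000 N, ΣAE = 50960000 N.
σ₂ = P·E₂/ΣAE = -169000·10200/50960000 = -33.83 MPa.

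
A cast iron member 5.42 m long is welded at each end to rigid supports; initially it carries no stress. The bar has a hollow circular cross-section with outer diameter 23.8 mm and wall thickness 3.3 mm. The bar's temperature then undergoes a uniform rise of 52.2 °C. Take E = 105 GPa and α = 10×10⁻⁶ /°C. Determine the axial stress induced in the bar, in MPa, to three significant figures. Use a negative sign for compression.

-54.8 MPa

Free thermal expansion αLΔT = 10e-6 · 5420 · 52.2 = 2.829 mm.
The walls impose strain ε = −(2.829)/5420 = -5.2200e-04; σ = Eε = 105000 · -5.2200e-04 = -54.81 MPa.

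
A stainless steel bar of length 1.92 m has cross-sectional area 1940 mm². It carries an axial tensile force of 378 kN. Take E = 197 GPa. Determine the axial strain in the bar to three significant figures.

σ = N/A = 194.8 MPa; ε = σ/E = 194.8/197000 = 9.891e-04.

9.89e-04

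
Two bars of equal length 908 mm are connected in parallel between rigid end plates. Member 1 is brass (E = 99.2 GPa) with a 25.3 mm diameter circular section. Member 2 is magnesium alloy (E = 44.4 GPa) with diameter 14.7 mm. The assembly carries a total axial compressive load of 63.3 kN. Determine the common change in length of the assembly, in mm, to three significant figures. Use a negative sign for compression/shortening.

A_1 = 502.7 mm².
A_2 = 169.7 mm².
Equal strain + equilibrium ⇒ each member carries load in proportion to AE: A₁E₁ = 49870000 N, A₂E₂ = 7535000 N, ΣAE = 57410000 N.
δ = PL/ΣAE = -63300·908/57410000 = -1.001 mm.

-1.00 mm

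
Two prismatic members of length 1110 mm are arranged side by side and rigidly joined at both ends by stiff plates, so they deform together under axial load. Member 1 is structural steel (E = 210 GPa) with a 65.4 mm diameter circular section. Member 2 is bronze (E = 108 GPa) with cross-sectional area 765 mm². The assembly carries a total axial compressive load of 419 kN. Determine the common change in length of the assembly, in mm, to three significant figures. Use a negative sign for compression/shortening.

-0.590 mm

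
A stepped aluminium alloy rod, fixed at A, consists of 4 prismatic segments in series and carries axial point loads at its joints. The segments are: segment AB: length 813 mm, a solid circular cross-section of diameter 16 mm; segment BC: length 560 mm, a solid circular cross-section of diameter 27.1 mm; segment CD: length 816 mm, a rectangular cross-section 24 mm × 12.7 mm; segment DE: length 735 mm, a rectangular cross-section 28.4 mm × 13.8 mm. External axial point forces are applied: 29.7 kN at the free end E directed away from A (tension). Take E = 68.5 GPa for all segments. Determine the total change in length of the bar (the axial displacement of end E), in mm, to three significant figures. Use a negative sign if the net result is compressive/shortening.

4.15 mm

Internal axial forces (sectioning from the free end, tension +): N_DE = 29.7 kN, N_CD = 29.7 kN, N_BC = 29.7 kN, N_AB = 29.7 kN.
A_AB = 201.1 mm².
A_BC = 576.8 mm².
A_CD = 304.8 mm².
A_DE = 391.9 mm².
δ_AB = 29700·813/(201.1·68500) = 1.753 mm
δ_BC = 29700·560/(576.8·68500) = 0.4209 mm
δ_CD = 29700·816/(304.8·68500) = 1.161 mm
δ_DE = 29700·735/(391.9·68500) = 0.8131 mm
δ = Σδ_i = 4.148 mm.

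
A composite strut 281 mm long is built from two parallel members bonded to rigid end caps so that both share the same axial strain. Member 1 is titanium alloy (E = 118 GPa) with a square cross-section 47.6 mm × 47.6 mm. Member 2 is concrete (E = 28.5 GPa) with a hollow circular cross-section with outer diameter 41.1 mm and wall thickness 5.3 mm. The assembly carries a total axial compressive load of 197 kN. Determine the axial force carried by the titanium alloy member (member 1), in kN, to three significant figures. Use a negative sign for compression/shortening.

A_1 = 2266 mm².
A_2 = 596.1 mm².
Equal strain + equilibrium ⇒ each member carries load in proportion to AE: A₁E₁ = 267400000 N, A₂E₂ = 16990000 N, ΣAE = 284300000 N.
F₁ = P·A₁E₁/ΣAE = -197000·267400000/284300000 = -185200 N.

-185 kN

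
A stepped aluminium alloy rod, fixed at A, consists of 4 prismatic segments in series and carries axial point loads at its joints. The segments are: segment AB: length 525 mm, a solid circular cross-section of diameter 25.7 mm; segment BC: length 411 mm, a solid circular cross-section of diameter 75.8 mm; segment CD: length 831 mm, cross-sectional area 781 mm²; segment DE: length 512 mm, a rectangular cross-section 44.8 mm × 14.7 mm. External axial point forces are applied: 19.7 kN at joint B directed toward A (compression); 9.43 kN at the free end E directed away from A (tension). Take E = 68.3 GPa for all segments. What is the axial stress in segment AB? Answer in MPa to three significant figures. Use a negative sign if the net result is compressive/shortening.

Internal axial forces (sectioning from the free end, tension +): N_DE = 9.43 kN, N_CD = 9.43 kN, N_BC = 9.43 kN, N_AB = -10.27 kN.
A_AB = 518.7 mm².
σ_AB = N_AB/A_AB = -10270/518.7 = -19.8 MPa.

-19.8 MPa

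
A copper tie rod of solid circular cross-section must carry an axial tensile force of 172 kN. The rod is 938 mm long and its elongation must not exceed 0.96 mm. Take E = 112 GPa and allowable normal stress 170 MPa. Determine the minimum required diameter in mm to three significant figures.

Required area A ≥ P/σ_allow = 172000/170 = 1012 mm².
For a solid circular section, d ≥ √(4A/π) = 35.89 mm.
Elongation limit: A ≥ PL/(Eδ_allow) = 172000·938/(112000·0.96) = 1501 mm² ⇒ d ≥ 43.71 mm.
The elongation limit governs.

43.7 mm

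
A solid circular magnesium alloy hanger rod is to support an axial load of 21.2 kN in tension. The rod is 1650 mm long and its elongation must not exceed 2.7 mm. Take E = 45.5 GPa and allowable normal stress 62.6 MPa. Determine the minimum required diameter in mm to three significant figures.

Required area A ≥ P/σ_allow = 21200/62.6 = 338.7 mm².
For a solid circular section, d ≥ √(4A/π) = 20.77 mm.
Elongation limit: A ≥ PL/(Eδ_allow) = 21200·1650/(45500·2.7) = 284.7 mm² ⇒ d ≥ 19.04 mm.
The stress limit governs.

20.8 mm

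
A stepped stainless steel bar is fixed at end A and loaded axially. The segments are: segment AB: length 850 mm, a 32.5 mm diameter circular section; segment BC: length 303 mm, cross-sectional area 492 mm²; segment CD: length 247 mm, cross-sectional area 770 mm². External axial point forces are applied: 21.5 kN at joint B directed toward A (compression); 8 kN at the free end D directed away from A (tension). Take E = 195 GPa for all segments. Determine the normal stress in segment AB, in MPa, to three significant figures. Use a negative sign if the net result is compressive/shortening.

Internal axial forces (sectioning from the free end, tension +): N_CD = 8 kN, N_BC = 8 kN, N_AB = -13.5 kN.
A_AB = 829.6 mm².
σ_AB = N_AB/A_AB = -13500/829.6 = -16.27 MPa.

-16.3 MPa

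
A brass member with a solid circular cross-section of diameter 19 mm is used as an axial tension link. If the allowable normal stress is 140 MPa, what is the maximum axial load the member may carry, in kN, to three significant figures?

39.7 kN

A = 283.5 mm².
P_max = σ_allow · A = 140 · 283.5 = 39690 N = 39.69 kN.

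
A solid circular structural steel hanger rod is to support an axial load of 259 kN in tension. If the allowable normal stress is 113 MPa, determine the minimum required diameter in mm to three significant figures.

54.0 mm

Required area A ≥ P/σ_allow = 259000/113 = 2292 mm².
For a solid circular section, d ≥ √(4A/π) = 54.02 mm.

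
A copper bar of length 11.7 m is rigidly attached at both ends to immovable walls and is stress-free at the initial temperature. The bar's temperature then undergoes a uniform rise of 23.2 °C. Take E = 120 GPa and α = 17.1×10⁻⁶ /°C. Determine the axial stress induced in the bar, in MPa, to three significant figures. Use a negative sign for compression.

Free thermal expansion αLΔT = 17.1e-6 · 11700 · 23.2 = 4.642 mm.
The walls impose strain ε = −(4.642)/11700 = -3.9672e-04; σ = Eε = 120000 · -3.9672e-04 = -47.61 MPa.

-47.6 MPa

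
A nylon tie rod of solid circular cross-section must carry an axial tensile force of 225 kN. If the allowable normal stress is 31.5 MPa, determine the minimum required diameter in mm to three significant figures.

Required area A ≥ P/σ_allow = 225000/31.5 = 7143 mm².
For a solid circular section, d ≥ √(4A/π) = 95.37 mm.

95.4 mm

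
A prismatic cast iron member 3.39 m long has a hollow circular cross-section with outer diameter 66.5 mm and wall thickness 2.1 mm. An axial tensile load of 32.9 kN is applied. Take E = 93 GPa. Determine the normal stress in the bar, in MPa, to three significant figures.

A = 424.9 mm².
σ = N/A = 32900/424.9 = 77.44 MPa.

77.4 MPa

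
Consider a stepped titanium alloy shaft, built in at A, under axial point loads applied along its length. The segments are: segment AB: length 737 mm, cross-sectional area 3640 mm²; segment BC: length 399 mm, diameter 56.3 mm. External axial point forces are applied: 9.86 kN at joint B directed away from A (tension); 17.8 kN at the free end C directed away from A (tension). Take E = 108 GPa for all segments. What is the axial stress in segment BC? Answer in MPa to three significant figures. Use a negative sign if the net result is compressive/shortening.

Internal axial forces (sectioning from the free end, tension +): N_BC = 17.8 kN, N_AB = 27.66 kN.
A_BC = 2489 mm².
σ_BC = N_BC/A_BC = 17800/2489 = 7.15 MPa.

7.15 MPa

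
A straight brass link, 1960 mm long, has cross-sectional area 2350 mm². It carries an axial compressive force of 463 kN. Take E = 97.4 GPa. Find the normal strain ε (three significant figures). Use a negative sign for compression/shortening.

σ = N/A = -197 MPa; ε = σ/E = -197/97400 = -2.023e-03.

-0.00202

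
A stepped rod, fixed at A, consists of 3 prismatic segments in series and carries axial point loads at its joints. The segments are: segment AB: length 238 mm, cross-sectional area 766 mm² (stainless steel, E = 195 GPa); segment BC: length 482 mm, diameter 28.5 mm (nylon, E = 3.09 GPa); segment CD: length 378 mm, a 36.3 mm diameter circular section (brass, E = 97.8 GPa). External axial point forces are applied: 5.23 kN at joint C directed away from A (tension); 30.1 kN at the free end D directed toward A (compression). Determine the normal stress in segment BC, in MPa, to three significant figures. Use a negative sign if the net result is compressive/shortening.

-39.0 MPa

Internal axial forces (sectioning from the free end, tension +): N_CD = -30.1 kN, N_BC = -24.87 kN, N_AB = -24.87 kN.
A_BC = 637.9 mm².
σ_BC = N_BC/A_BC = -24870/637.9 = -38.98 MPa.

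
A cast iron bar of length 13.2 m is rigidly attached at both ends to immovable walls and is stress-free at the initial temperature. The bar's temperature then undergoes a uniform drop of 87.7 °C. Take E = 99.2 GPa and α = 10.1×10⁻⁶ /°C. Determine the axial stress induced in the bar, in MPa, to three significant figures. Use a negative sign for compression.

87.9 MPa

Free thermal expansion αLΔT = 10.1e-6 · 13200 · -87.7 = -11.69 mm.
The walls impose strain ε = −(-11.69)/13200 = 8.8577e-04; σ = Eε = 99200 · 8.8577e-04 = 87.87 MPa.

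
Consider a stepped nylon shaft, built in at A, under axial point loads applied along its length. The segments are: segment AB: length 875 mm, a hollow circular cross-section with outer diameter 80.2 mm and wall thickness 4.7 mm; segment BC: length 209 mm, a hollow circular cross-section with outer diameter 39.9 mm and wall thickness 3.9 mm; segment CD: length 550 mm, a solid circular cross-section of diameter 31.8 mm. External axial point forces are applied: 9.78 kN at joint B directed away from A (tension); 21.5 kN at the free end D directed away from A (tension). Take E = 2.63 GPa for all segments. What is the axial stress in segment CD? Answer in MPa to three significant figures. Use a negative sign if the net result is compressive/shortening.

Internal axial forces (sectioning from the free end, tension +): N_CD = 21.5 kN, N_BC = 21.5 kN, N_AB = 31.28 kN.
A_CD = 794.2 mm².
σ_CD = N_CD/A_CD = 21500/794.2 = 27.07 MPa.

27.1 MPa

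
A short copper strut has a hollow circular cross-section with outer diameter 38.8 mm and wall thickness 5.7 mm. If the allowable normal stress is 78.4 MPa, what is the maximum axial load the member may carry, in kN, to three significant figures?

46.5 kN

A = 592.7 mm².
P_max = σ_allow · A = 78.4 · 592.7 = 46470 N = 46.47 kN.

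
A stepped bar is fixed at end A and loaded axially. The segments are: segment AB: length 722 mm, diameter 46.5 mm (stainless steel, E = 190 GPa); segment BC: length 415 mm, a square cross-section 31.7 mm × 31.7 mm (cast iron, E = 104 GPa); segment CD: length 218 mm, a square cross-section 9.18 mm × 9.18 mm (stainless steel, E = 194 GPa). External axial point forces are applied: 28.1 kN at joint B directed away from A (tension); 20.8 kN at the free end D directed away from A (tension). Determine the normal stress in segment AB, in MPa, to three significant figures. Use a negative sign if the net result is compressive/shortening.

28.8 MPa

Internal axial forces (sectioning from the free end, tension +): N_CD = 20.8 kN, N_BC = 20.8 kN, N_AB = 48.9 kN.
A_AB = 1698 mm².
σ_AB = N_AB/A_AB = 48900/1698 = 28.79 MPa.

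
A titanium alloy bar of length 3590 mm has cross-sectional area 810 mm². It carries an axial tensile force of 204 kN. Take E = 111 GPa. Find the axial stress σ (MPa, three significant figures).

σ = N/A = 204000/810 = 251.9 MPa.

252 MPa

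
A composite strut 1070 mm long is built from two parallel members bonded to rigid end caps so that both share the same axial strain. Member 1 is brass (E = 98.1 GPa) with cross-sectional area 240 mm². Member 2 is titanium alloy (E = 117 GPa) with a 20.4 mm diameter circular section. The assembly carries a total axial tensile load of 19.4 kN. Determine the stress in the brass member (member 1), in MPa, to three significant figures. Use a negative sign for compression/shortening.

30.8 MPa

A_2 = 326.9 mm².
Equal strain + equilibrium ⇒ each member carries load in proportion to AE: A₁E₁ = 23540000 N, A₂E₂ = 38240000 N, ΣAE = 61790000 N.
σ₁ = P·E₁/ΣAE = 19400·98100/61790000 = 30.8 MPa.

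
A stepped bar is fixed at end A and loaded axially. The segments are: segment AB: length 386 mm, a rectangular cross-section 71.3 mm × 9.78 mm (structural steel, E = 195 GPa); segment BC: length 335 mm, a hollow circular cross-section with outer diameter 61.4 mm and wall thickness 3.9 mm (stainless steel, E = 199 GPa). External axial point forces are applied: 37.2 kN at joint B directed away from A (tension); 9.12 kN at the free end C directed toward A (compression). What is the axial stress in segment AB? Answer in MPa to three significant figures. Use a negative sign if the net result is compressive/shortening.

Internal axial forces (sectioning from the free end, tension +): N_BC = -9.12 kN, N_AB = 28.08 kN.
A_AB = 697.3 mm².
σ_AB = N_AB/A_AB = 28080/697.3 = 40.27 MPa.

40.3 MPa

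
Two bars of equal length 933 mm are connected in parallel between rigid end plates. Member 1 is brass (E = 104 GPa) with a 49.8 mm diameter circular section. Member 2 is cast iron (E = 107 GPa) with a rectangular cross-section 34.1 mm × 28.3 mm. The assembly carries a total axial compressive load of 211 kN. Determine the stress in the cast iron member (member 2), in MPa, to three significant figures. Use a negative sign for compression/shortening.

A_1 = 1948 mm².
A_2 = 965 mm².
Equal strain + equilibrium ⇒ each member carries load in proportion to AE: A₁E₁ = 202600000 N, A₂E₂ = 103300000 N, ΣAE = 305800000 N.
σ₂ = P·E₂/ΣAE = -211000·107000/305800000 = -73.82 MPa.

-73.8 MPa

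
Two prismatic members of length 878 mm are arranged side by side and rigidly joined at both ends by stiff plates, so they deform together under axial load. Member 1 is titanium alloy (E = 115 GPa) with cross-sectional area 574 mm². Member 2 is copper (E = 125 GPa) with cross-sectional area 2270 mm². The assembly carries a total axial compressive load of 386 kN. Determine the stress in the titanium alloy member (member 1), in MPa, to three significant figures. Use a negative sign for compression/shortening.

-127 MPa

Equal strain + equilibrium ⇒ each member carries load in proportion to AE: A₁E₁ = 66010000 N, A₂E₂ = 283800000 N, ΣAE = 349800000 N.
σ₁ = P·E₁/ΣAE = -386000·115000/349800000 = -126.9 MPa.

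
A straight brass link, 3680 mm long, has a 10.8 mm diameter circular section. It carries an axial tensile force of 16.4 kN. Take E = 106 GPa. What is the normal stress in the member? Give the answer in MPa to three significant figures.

179 MPa

A = 91.61 mm².
σ = N/A = 16400/91.61 = 179 MPa.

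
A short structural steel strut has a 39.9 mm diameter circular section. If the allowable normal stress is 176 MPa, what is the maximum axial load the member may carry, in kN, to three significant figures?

220 kN

A = 1250 mm².
P_max = σ_allow · A = 176 · 1250 = 220100 N = 220.1 kN.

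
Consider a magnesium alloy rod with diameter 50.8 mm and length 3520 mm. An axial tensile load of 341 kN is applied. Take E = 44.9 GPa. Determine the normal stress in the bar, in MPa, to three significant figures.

168 MPa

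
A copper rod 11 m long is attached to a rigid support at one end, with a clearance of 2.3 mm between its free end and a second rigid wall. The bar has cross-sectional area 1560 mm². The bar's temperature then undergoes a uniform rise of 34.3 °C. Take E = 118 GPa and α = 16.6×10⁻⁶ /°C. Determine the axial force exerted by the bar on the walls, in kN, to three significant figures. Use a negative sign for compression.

Free thermal expansion αLΔT = 16.6e-6 · 11000 · 34.3 = 6.263 mm.
The walls engage after the gap closes; constrained expansion = 6.263 − 2.3 = 3.963 mm.
The walls impose strain ε = −(3.963)/11000 = -3.6029e-04; σ = Eε = 118000 · -3.6029e-04 = -42.51 MPa.
Wall reaction R = σ·A = -42.51·1560 = -66320 N = -66.32 kN.

-66.3 kN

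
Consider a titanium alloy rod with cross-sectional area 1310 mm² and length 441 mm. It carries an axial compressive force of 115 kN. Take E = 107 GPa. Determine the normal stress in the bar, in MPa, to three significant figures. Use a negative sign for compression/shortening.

-87.8 MPa

σ = N/A = -115000/1310 = -87.79 MPa.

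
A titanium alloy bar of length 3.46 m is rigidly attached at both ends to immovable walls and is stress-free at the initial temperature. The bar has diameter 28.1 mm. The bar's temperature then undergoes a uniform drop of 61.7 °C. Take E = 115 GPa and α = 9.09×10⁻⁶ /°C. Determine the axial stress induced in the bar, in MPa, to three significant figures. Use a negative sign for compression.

64.5 MPa

Free thermal expansion αLΔT = 9.09e-6 · 3460 · -61.7 = -1.941 mm.
The walls impose strain ε = −(-1.941)/3460 = 5.6085e-04; σ = Eε = 115000 · 5.6085e-04 = 64.5 MPa.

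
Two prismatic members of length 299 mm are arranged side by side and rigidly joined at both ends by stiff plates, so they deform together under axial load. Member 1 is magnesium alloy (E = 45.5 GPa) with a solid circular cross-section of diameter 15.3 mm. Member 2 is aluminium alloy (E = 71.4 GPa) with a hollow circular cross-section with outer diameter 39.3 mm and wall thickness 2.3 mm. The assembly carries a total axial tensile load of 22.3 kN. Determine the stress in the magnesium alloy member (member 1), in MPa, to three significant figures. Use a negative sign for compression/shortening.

37.0 MPa

A_1 = 183.9 mm².
A_2 = 267.3 mm².
Equal strain + equilibrium ⇒ each member carries load in proportion to AE: A₁E₁ = 8365000 N, A₂E₂ = 19090000 N, ΣAE = 27450000 N.
σ₁ = P·E₁/ΣAE = 22300·45500/27450000 = 36.96 MPa.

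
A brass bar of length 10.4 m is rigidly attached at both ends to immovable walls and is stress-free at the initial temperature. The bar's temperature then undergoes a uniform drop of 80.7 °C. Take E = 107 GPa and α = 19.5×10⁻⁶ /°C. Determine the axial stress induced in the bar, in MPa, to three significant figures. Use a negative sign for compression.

168 MPa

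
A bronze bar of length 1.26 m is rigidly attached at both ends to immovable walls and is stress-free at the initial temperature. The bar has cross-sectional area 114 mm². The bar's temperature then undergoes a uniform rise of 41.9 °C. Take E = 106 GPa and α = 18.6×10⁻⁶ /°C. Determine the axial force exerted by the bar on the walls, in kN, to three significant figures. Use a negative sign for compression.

-9.42 kN

Free thermal expansion αLΔT = 18.6e-6 · 1260 · 41.9 = 0.982 mm.
The walls impose strain ε = −(0.982)/1260 = -7.7934e-04; σ = Eε = 106000 · -7.7934e-04 = -82.61 MPa.
Wall reaction R = σ·A = -82.61·114 = -9418 N = -9.418 kN.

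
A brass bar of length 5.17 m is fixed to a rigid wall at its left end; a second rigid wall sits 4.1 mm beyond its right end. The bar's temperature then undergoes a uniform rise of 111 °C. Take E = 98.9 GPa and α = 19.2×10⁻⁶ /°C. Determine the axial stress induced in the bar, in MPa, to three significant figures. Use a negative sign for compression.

Free thermal expansion αLΔT = 19.2e-6 · 5170 · 111 = 11.02 mm.
The walls engage after the gap closes; constrained expansion = 11.02 − 4.1 = 6.918 mm.
The walls impose strain ε = −(6.918)/5170 = -1.3382e-03; σ = Eε = 98900 · -1.3382e-03 = -132.3 MPa.

-132 MPa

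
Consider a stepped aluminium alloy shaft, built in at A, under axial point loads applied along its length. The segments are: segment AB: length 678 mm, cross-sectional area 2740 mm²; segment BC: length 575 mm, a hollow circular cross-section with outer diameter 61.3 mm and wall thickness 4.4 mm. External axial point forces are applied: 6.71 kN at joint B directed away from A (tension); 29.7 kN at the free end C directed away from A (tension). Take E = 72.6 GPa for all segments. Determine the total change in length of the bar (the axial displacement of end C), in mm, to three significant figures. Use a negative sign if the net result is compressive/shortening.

0.423 mm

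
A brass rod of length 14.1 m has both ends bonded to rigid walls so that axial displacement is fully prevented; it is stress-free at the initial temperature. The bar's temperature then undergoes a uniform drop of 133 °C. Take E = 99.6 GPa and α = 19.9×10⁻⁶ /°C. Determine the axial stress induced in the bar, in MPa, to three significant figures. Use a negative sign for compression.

Free thermal expansion αLΔT = 19.9e-6 · 14100 · -133 = -37.32 mm.
The walls impose strain ε = −(-37.32)/14100 = 2.6467e-03; σ = Eε = 99600 · 2.6467e-03 = 263.6 MPa.

264 MPa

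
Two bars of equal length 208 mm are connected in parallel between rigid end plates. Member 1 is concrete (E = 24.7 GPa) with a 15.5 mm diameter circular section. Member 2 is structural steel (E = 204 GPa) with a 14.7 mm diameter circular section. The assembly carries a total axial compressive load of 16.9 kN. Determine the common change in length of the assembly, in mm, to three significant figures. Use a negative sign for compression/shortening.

-0.0895 mm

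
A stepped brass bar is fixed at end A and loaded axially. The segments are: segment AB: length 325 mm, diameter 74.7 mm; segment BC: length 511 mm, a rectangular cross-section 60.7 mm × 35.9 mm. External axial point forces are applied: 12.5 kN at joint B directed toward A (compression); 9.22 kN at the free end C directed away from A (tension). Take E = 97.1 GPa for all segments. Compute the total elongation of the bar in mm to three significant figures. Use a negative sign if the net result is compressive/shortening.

0.0198 mm

Internal axial forces (sectioning from the free end, tension +): N_BC = 9.22 kN, N_AB = -3.28 kN.
A_AB = 4383 mm².
A_BC = 2179 mm².
δ_AB = -3280·325/(4383·97100) = -0.002505 mm
δ_BC = 9220·511/(2179·97100) = 0.02227 mm
δ = Σδ_i = 0.01976 mm.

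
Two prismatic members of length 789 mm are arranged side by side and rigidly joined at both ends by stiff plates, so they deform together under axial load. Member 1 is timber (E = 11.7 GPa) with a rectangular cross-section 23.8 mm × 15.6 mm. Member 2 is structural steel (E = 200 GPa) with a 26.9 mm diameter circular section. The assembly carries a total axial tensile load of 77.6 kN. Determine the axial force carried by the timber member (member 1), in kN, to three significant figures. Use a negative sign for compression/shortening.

2.86 kN

A_1 = 371.3 mm².
A_2 = 568.3 mm².
Equal strain + equilibrium ⇒ each member carries load in proportion to AE: A₁E₁ = 4344000 N, A₂E₂ = 113700000 N, ΣAE = 118000000 N.
F₁ = P·A₁E₁/ΣAE = 77600·4344000/118000000 = 2857 N.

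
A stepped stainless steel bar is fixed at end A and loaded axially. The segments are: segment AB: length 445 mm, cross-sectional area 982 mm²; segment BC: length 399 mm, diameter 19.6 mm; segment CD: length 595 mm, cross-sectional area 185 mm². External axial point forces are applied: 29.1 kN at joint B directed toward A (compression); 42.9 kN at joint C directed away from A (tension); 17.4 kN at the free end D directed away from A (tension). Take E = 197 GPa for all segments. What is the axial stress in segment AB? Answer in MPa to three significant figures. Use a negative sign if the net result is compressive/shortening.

31.8 MPa

Internal axial forces (sectioning from the free end, tension +): N_CD = 17.4 kN, N_BC = 60.3 kN, N_AB = 31.2 kN.
σ_AB = N_AB/A_AB = 31200/982 = 31.77 MPa.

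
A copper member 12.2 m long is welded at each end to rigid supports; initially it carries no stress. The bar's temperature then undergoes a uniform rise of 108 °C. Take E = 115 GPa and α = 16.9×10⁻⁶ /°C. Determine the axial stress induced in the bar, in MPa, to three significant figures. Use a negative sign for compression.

-210 MPa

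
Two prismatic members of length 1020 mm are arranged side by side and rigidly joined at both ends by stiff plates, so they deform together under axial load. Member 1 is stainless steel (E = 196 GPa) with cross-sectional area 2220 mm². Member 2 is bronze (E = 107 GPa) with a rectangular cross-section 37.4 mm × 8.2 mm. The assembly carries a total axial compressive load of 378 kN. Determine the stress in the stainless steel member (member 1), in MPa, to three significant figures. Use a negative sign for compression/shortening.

-158 MPa

A_2 = 306.7 mm².
Equal strain + equilibrium ⇒ each member carries load in proportion to AE: A₁E₁ = 435100000 N, A₂E₂ = 32810000 N, ΣAE = 467900000 N.
σ₁ = P·E₁/ΣAE = -378000·196000/467900000 = -158.3 MPa.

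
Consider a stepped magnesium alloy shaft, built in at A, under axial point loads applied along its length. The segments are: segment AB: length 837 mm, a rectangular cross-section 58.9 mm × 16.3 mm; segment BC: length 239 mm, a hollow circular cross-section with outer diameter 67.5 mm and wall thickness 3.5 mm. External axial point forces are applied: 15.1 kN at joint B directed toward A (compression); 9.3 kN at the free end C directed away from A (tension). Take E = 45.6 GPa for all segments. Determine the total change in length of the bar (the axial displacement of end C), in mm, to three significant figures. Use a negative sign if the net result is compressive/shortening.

-0.0416 mm

Internal axial forces (sectioning from the free end, tension +): N_BC = 9.3 kN, N_AB = -5.8 kN.
A_AB = 960.1 mm².
A_BC = 703.7 mm².
δ_AB = -5800·837/(960.1·45600) = -0.1109 mm
δ_BC = 9300·239/(703.7·45600) = 0.06927 mm
δ = Σδ_i = -0.04162 mm.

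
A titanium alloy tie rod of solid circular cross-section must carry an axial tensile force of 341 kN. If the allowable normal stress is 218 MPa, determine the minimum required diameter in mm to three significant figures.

44.6 mm

Required area A ≥ P/σ_allow = 341000/218 = 1564 mm².
For a solid circular section, d ≥ √(4A/π) = 44.63 mm.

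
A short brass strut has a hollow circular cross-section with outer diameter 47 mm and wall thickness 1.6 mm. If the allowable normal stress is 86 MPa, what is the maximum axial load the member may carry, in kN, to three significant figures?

19.6 kN

A = 228.2 mm².
P_max = σ_allow · A = 86 · 228.2 = 19630 N = 19.63 kN.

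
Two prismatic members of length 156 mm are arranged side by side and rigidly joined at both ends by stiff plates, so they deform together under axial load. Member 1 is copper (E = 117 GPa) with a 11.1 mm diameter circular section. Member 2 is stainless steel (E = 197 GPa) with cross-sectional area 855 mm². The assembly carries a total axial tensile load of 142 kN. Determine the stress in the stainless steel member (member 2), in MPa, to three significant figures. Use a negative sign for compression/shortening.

A_1 = 96.77 mm².
Equal strain + equilibrium ⇒ each member carries load in proportion to AE: A₁E₁ = 11320000 N, A₂E₂ = 168400000 N, ΣAE = 179800000 N.
σ₂ = P·E₂/ΣAE = 142000·197000/179800000 = 155.6 MPa.

156 MPa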